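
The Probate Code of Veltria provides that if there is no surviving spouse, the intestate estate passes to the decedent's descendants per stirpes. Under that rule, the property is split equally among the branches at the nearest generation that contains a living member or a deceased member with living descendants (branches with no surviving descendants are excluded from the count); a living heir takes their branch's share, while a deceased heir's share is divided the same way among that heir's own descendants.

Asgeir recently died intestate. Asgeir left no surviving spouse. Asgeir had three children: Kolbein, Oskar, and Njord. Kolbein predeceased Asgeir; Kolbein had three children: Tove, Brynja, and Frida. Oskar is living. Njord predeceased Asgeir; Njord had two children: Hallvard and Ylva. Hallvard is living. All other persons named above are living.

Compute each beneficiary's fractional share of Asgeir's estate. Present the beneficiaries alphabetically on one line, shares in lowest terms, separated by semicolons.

There is no surviving spouse, so the entire estate passes to Asgeir's descendants per stirpes.
The estate is divided into 3 equal shares of 1/3 among Kolbein, Oskar, Njord.
Kolbein predeceased; the 1/3 allotted to Kolbein's branch passes to Kolbein's issue by representation.
The 1/3 is divided into 3 equal shares of 1/9 among Tove, Brynja, Frida.
Tove is living and takes 1/9.
Brynja is living and takes 1/9.
Frida is living and takes 1/9.
Oskar is living and takes 1/3.
Njord predeceased; the 1/3 allotted to Njord's branch passes to Njord's issue by representation.
The 1/3 is divided into 2 equal shares of 1/6 among Hallvard, Ylva.
Hallvard is living and takes 1/6.
Ylva is living and takes 1/6.

Brynja 1/9; Frida 1/9; Hallvard 1/6; Oskar 1/3; Tove 1/9; Ylva 1/6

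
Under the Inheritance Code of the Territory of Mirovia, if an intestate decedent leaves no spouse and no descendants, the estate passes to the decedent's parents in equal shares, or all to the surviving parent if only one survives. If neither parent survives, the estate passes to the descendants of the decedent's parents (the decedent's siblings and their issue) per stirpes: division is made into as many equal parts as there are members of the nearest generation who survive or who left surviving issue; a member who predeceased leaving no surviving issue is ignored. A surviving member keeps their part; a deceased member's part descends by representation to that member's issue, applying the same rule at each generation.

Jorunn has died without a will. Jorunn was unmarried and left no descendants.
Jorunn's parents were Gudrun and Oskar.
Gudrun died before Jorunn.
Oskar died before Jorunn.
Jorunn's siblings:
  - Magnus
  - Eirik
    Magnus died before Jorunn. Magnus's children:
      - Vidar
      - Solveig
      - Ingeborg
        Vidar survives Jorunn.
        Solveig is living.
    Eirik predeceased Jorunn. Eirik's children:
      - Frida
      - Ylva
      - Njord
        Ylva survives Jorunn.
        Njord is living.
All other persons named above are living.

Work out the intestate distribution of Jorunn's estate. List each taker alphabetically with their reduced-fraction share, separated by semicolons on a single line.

Frida 1/6; Ingeborg 1/6; Njord 1/6; Solveig 1/6; Vidar 1/6; Ylva 1/6

Neither parent survives and there are no descendants, so the estate passes to Jorunn's siblings and their issue per stirpes.
The estate is divided into 2 equal shares of 1/2 among Magnus, Eirik.
Magnus predeceased; the 1/2 allotted to Magnus's branch passes to Magnus's issue by representation.
The 1/2 is divided into 3 equal shares of 1/6 among Vidar, Solveig, Ingeborg.
Vidar is living and takes 1/6.
Solveig is living and takes 1/6.
Ingeborg is living and takes 1/6.
Eirik predeceased; the 1/2 allotted to Eirik's branch passes to Eirik's issue by representation.
The 1/2 is divided into 3 equal shares of 1/6 among Frida, Ylva, Njord.
Frida is living and takes 1/6.
Ylva is living and takes 1/6.
Njord is living and takes 1/6.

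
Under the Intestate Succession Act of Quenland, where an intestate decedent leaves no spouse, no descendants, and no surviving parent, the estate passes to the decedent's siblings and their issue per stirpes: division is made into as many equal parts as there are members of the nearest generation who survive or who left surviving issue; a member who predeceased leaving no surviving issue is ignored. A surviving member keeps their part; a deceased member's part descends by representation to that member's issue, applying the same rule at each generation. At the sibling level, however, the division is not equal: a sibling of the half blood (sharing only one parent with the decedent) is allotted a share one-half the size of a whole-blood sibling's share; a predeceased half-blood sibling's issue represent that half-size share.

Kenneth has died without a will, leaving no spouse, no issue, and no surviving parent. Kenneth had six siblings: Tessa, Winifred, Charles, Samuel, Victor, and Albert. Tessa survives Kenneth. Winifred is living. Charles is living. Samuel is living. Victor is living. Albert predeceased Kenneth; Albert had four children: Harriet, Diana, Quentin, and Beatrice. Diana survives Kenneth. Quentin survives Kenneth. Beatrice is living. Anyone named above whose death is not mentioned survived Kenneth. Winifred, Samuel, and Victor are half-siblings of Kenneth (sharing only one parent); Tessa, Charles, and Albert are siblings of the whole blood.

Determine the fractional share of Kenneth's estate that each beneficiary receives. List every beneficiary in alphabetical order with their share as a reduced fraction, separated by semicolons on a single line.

No spouse, descendants, or parent survives, so the estate passes to Kenneth's siblings per stirpes.
Half-blood siblings count for one-half the weight of whole-blood siblings at the initial division.
Dividing 1 in proportion to weights (total weight 9/2): Tessa (weight 1) → 2/9; Winifred (weight 1/2) → 1/9; Charles (weight 1) → 2/9; Samuel (weight 1/2) → 1/9; Victor (weight 1/2) → 1/9; Albert (weight 1) → 2/9.
Tessa is living and takes 2/9.
Winifred is living and takes 1/9.
Charles is living and takes 2/9.
Samuel is living and takes 1/9.
Victor is living and takes 1/9.
Albert predeceased; the 2/9 allotted to Albert's branch passes to Albert's issue by representation.
The 2/9 is divided into 4 equal shares of 1/18 among Harriet, Diana, Quentin, Beatrice.
Harriet is living and takes 1/18.
Diana is living and takes 1/18.
Quentin is living and takes 1/18.
Beatrice is living and takes 1/18.

Beatrice 1/18; Charles 2/9; Diana 1/18; Harriet 1/18; Quentin 1/18; Samuel 1/9; Tessa 2/9; Victor 1/9; Winifred 1/9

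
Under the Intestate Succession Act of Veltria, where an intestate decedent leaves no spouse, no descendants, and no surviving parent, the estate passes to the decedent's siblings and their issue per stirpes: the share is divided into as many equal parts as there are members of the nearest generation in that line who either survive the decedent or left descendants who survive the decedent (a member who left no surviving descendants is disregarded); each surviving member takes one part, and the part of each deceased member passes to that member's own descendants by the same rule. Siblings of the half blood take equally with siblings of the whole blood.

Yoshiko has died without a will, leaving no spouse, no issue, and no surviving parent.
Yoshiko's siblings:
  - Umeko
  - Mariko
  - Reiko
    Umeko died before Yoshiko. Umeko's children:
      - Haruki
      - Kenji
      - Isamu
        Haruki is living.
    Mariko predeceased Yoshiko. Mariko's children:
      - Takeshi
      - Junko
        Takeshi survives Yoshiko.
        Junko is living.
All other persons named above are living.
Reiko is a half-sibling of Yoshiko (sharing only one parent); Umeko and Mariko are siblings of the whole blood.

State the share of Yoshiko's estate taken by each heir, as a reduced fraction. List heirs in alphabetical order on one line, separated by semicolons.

No spouse, descendants, or parent survives, so the estate passes to Yoshiko's siblings per stirpes.
Half-blood and whole-blood siblings take equally under the stated rule.
The estate is divided into 3 equal shares of 1/3 among Umeko, Mariko, Reiko.
Umeko predeceased; the 1/3 allotted to Umeko's branch passes to Umeko's issue by representation.
The 1/3 is divided into 3 equal shares of 1/9 among Haruki, Kenji, Isamu.
Haruki is living and takes 1/9.
Kenji is living and takes 1/9.
Isamu is living and takes 1/9.
Mariko predeceased; the 1/3 allotted to Mariko's branch passes to Mariko's issue by representation.
The 1/3 is divided into 2 equal shares of 1/6 among Takeshi, Junko.
Takeshi is living and takes 1/6.
Junko is living and takes 1/6.
Reiko is living and takes 1/3.

Haruki 1/9; Isamu 1/9; Junko 1/6; Kenji 1/9; Reiko 1/3; Takeshi 1/6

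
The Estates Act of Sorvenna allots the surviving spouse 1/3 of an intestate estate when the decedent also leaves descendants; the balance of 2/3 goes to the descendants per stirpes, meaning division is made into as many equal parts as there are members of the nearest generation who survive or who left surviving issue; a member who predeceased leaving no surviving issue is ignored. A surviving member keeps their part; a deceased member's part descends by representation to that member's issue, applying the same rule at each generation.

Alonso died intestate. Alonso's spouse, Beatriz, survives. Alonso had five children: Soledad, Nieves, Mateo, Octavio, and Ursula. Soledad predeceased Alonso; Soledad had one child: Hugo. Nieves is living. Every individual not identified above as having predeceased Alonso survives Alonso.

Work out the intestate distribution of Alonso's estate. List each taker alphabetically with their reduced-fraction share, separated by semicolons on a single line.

Beatriz 1/3; Hugo 2/15; Mateo 2/15; Nieves 2/15; Octavio 2/15; Ursula 2/15

Beatriz, as surviving spouse, takes 1/3.
The remaining 2/3 passes to Alonso's descendants per stirpes.
The 2/3 is divided into 5 equal shares of 2/15 among Soledad, Nieves, Mateo, Octavio, Ursula.
Soledad predeceased; the 2/15 allotted to Soledad's branch passes to Soledad's issue by representation.
Hugo is the sole taker at this level and receives the full 2/15.
Nieves is living and takes 2/15.
Mateo is living and takes 2/15.
Octavio is living and takes 2/15.
Ursula is living and takes 2/15.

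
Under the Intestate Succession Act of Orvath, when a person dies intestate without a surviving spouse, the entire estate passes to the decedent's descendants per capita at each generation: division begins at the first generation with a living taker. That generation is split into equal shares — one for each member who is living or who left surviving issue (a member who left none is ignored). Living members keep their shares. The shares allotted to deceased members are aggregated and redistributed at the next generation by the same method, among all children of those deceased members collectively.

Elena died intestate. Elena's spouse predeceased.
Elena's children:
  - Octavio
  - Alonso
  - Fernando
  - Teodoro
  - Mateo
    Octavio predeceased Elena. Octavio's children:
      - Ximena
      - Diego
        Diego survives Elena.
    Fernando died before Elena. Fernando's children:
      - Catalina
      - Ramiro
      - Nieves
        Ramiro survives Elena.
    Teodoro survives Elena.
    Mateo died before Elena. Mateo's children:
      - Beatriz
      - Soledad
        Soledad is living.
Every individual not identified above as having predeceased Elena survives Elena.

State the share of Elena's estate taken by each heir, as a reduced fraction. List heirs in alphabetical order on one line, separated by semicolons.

There is no surviving spouse, so the entire estate passes to Elena's descendants per capita at each generation.
At generation 1 (Octavio, Alonso, Fernando, Teodoro, Mateo) there are 5 shares of (1)/5 = 1/5 each.
Living: Alonso and Teodoro — each takes 1/5.
Deceased: Octavio, Fernando, and Mateo. Their combined 3/5 is pooled and carried to generation 2.
At generation 2 (Ximena, Diego, Catalina, Ramiro, Nieves, Beatriz, Soledad) there are 7 shares of (3/5)/7 = 3/35 each.
Living: Ximena, Diego, Catalina, Ramiro, Nieves, Beatriz, and Soledad — each takes 3/35.

Alonso 1/5; Beatriz 3/35; Catalina 3/35; Diego 3/35; Nieves 3/35; Ramiro 3/35; Soledad 3/35; Teodoro 1/5; Ximena 3/35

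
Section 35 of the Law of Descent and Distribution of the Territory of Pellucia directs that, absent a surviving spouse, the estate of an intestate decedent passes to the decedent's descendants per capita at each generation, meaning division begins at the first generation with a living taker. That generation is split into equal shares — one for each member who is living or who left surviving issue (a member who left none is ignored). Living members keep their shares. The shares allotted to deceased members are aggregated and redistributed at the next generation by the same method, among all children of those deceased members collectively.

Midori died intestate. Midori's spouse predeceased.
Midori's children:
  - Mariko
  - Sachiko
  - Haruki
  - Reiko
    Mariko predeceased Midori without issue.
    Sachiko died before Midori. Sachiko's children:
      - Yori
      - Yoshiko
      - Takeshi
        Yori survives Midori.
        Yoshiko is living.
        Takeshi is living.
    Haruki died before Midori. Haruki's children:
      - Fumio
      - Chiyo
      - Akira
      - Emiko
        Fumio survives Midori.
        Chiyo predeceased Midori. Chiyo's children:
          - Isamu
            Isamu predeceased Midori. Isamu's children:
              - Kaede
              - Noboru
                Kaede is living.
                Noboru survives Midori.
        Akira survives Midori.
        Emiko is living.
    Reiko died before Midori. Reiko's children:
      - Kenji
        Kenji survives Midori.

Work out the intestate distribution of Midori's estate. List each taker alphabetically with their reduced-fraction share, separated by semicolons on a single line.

There is no surviving spouse, so the entire estate passes to Midori's descendants per capita at each generation.
No one at generation 1 (Sachiko, Haruki, Reiko) is living; moving to the next generation.
At generation 2 (Yori, Yoshiko, Takeshi, Fumio, Chiyo, Akira, Emiko, Kenji) there are 8 shares of (1)/8 = 1/8 each.
Living: Yori, Yoshiko, Takeshi, Fumio, Akira, Emiko, and Kenji — each takes 1/8.
Deceased: Chiyo. That 1/8 share is carried to generation 3.
At generation 3 (Isamu) there are 1 shares of (1/8)/1 = 1/8 each.
Deceased: Isamu. That 1/8 share is carried to generation 4.
At generation 4 (Kaede, Noboru) there are 2 shares of (1/8)/2 = 1/16 each.
Living: Kaede and Noboru — each takes 1/16.

Akira 1/8; Emiko 1/8; Fumio 1/8; Kaede 1/16; Kenji 1/8; Noboru 1/16; Takeshi 1/8; Yori 1/8; Yoshiko 1/8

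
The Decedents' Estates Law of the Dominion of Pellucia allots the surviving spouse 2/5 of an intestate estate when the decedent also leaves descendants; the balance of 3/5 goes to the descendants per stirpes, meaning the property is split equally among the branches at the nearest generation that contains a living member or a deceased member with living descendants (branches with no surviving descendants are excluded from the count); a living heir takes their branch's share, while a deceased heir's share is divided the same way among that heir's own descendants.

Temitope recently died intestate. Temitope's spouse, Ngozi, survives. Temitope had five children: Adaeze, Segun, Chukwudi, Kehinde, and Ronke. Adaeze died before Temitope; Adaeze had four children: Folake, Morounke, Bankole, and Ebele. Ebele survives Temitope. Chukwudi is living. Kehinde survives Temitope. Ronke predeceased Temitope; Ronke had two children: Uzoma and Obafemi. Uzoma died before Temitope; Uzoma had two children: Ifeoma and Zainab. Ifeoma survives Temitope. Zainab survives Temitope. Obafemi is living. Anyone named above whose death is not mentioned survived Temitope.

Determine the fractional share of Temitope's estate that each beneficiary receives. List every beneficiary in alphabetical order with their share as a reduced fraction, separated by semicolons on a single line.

Bankole 3/100; Chukwudi 3/25; Ebele 3/100; Folake 3/100; Ifeoma 3/100; Kehinde 3/25; Morounke 3/100; Ngozi 2/5; Obafemi 3/50; Segun 3/25; Zainab 3/100

Ngozi, as surviving spouse, takes 2/5.
The remaining 3/5 passes to Temitope's descendants per stirpes.
The 3/5 is divided into 5 equal shares of 3/25 among Adaeze, Segun, Chukwudi, Kehinde, Ronke.
Adaeze predeceased; the 3/25 allotted to Adaeze's branch passes to Adaeze's issue by representation.
The 3/25 is divided into 4 equal shares of 3/100 among Folake, Morounke, Bankole, Ebele.
Folake is living and takes 3/100.
Morounke is living and takes 3/100.
Bankole is living and takes 3/100.
Ebele is living and takes 3/100.
Segun is living and takes 3/25.
Chukwudi is living and takes 3/25.
Kehinde is living and takes 3/25.
Ronke predeceased; the 3/25 allotted to Ronke's branch passes to Ronke's issue by representation.
The 3/25 is divided into 2 equal shares of 3/50 among Uzoma, Obafemi.
Uzoma predeceased; the 3/50 allotted to Uzoma's branch passes to Uzoma's issue by representation.
The 3/50 is divided into 2 equal shares of 3/100 among Ifeoma, Zainab.
Ifeoma is living and takes 3/100.
Zainab is living and takes 3/100.
Obafemi is living and takes 3/50.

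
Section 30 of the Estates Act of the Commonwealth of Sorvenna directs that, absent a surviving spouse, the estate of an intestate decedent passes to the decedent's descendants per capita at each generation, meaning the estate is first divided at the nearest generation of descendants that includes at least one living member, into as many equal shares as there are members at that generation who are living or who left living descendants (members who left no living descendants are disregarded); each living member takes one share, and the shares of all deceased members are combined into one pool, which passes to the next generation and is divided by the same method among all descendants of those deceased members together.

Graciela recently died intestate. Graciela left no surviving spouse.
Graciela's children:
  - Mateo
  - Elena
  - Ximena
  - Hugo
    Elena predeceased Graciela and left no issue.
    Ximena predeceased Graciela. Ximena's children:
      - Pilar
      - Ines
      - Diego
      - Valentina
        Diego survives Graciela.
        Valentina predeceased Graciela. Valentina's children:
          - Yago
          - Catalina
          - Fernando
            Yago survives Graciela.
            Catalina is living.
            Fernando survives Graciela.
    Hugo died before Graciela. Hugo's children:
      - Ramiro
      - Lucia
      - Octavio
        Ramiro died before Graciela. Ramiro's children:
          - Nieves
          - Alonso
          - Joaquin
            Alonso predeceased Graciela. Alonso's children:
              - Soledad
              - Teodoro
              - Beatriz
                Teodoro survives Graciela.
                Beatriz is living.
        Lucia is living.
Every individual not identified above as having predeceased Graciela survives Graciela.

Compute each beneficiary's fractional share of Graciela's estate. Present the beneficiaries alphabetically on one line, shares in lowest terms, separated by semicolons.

Beatriz 2/189; Catalina 2/63; Diego 2/21; Fernando 2/63; Ines 2/21; Joaquin 2/63; Lucia 2/21; Mateo 1/3; Nieves 2/63; Octavio 2/21; Pilar 2/21; Soledad 2/189; Teodoro 2/189; Yago 2/63

There is no surviving spouse, so the entire estate passes to Graciela's descendants per capita at each generation.
At generation 1 (Mateo, Ximena, Hugo) there are 3 shares of (1)/3 = 1/3 each.
Living: Mateo — each takes 1/3.
Deceased: Ximena and Hugo. Their combined 2/3 is pooled and carried to generation 2.
At generation 2 (Pilar, Ines, Diego, Valentina, Ramiro, Lucia, Octavio) there are 7 shares of (2/3)/7 = 2/21 each.
Living: Pilar, Ines, Diego, Lucia, and Octavio — each takes 2/21.
Deceased: Valentina and Ramiro. Their combined 4/21 is pooled and carried to generation 3.
At generation 3 (Yago, Catalina, Fernando, Nieves, Alonso, Joaquin) there are 6 shares of (4/21)/6 = 2/63 each.
Living: Yago, Catalina, Fernando, Nieves, and Joaquin — each takes 2/63.
Deceased: Alonso. That 2/63 share is carried to generation 4.
At generation 4 (Soledad, Teodoro, Beatriz) there are 3 shares of (2/63)/3 = 2/189 each.
Living: Soledad, Teodoro, and Beatriz — each takes 2/189.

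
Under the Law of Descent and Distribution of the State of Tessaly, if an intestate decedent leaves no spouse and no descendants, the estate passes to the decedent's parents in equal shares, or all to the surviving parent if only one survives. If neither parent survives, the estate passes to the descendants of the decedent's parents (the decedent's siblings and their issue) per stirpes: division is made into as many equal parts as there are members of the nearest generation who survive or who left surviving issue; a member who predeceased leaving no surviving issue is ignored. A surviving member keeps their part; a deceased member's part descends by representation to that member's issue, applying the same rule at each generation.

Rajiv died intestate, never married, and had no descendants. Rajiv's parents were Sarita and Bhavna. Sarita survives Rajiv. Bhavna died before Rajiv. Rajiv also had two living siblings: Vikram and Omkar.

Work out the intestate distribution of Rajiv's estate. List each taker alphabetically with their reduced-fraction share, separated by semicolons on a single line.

Only one parent, Sarita, survives, so Sarita takes the entire estate. The siblings take nothing because a surviving parent has priority.

Sarita 1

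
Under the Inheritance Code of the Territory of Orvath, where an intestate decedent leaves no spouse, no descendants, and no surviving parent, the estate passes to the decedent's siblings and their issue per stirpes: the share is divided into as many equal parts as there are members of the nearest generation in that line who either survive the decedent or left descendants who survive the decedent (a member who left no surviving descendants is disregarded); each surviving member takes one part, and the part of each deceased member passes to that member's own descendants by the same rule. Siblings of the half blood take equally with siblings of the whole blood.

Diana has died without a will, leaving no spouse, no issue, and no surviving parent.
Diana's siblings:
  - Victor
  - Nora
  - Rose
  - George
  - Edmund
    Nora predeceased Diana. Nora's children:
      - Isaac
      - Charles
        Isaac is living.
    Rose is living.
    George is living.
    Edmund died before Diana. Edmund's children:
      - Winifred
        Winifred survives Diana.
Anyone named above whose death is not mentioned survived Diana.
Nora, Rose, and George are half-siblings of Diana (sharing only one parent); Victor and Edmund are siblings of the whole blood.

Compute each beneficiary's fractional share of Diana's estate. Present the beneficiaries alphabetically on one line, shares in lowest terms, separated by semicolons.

Charles 1/10; George 1/5; Isaac 1/10; Rose 1/5; Victor 1/5; Winifred 1/5

No spouse, descendants, or parent survives, so the estate passes to Diana's siblings per stirpes.
Half-blood and whole-blood siblings take equally under the stated rule.
The estate is divided into 5 equal shares of 1/5 among Victor, Nora, Rose, George, Edmund.
Victor is living and takes 1/5.
Nora predeceased; the 1/5 allotted to Nora's branch passes to Nora's issue by representation.
The 1/5 is divided into 2 equal shares of 1/10 among Isaac, Charles.
Isaac is living and takes 1/10.
Charles is living and takes 1/10.
Rose is living and takes 1/5.
George is living and takes 1/5.
Edmund predeceased; the 1/5 allotted to Edmund's branch passes to Edmund's issue by representation.
Winifred is the sole taker at this level and receives the full 1/5.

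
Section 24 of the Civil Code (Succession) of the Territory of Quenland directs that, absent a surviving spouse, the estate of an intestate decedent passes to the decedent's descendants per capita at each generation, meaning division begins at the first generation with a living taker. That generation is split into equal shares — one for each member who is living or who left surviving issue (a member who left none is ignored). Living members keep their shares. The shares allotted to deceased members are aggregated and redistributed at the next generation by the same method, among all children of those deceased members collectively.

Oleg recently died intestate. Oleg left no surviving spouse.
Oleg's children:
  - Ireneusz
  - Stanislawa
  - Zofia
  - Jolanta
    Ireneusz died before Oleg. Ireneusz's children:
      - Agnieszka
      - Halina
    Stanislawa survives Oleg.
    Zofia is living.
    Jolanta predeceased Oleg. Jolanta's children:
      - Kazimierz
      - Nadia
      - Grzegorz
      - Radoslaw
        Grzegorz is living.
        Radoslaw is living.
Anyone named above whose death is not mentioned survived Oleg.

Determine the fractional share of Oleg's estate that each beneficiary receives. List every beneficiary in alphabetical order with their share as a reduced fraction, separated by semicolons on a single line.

Agnieszka 1/12; Grzegorz 1/12; Halina 1/12; Kazimierz 1/12; Nadia 1/12; Radoslaw 1/12; Stanislawa 1/4; Zofia 1/4

There is no surviving spouse, so the entire estate passes to Oleg's descendants per capita at each generation.
At generation 1 (Ireneusz, Stanislawa, Zofia, Jolanta) there are 4 shares of (1)/4 = 1/4 each.
Living: Stanislawa and Zofia — each takes 1/4.
Deceased: Ireneusz and Jolanta. Their combined 1/2 is pooled and carried to generation 2.
At generation 2 (Agnieszka, Halina, Kazimierz, Nadia, Grzegorz, Radoslaw) there are 6 shares of (1/2)/6 = 1/12 each.
Living: Agnieszka, Halina, Kazimierz, Nadia, Grzegorz, and Radoslaw — each takes 1/12.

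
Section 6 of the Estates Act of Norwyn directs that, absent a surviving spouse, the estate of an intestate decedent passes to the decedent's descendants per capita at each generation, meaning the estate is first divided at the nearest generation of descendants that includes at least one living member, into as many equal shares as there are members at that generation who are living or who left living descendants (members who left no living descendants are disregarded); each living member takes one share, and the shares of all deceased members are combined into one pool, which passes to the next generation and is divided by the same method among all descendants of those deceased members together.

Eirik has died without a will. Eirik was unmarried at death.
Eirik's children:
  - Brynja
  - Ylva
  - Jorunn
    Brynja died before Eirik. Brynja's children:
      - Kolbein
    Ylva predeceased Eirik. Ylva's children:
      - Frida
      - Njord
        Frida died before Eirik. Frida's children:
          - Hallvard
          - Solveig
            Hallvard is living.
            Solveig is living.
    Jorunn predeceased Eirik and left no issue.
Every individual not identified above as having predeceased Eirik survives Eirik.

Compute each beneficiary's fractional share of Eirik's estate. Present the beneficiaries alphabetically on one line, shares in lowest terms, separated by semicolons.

Hallvard 1/6; Kolbein 1/3; Njord 1/3; Solveig 1/6

There is no surviving spouse, so the entire estate passes to Eirik's descendants per capita at each generation.
No one at generation 1 (Brynja, Ylva) is living; moving to the next generation.
At generation 2 (Kolbein, Frida, Njord) there are 3 shares of (1)/3 = 1/3 each.
Living: Kolbein and Njord — each takes 1/3.
Deceased: Frida. That 1/3 share is carried to generation 3.
At generation 3 (Hallvard, Solveig) there are 2 shares of (1/3)/2 = 1/6 each.
Living: Hallvard and Solveig — each takes 1/6.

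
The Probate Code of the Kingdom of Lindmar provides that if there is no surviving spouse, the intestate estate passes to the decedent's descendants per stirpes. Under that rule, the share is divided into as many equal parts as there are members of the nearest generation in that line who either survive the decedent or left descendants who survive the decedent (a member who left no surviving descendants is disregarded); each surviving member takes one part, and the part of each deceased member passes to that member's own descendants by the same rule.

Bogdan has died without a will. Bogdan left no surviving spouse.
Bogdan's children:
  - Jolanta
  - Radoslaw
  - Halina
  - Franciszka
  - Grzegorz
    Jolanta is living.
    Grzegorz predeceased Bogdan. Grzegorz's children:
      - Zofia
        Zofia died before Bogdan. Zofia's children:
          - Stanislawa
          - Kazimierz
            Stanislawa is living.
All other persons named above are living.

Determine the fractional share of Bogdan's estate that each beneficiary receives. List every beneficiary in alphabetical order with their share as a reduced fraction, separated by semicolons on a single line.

Franciszka 1/5; Halina 1/5; Jolanta 1/5; Kazimierz 1/10; Radoslaw 1/5; Stanislawa 1/10

There is no surviving spouse, so the entire estate passes to Bogdan's descendants per stirpes.
The estate is divided into 5 equal shares of 1/5 among Jolanta, Radoslaw, Halina, Franciszka, Grzegorz.
Jolanta is living and takes 1/5.
Radoslaw is living and takes 1/5.
Halina is living and takes 1/5.
Franciszka is living and takes 1/5.
Grzegorz predeceased; the 1/5 allotted to Grzegorz's branch passes to Grzegorz's issue by representation.
Zofia's line is the sole branch at this level, so the full 1/5 passes to Zofia's issue by representation.
The 1/5 is divided into 2 equal shares of 1/10 among Stanislawa, Kazimierz.
Stanislawa is living and takes 1/10.
Kazimierz is living and takes 1/10.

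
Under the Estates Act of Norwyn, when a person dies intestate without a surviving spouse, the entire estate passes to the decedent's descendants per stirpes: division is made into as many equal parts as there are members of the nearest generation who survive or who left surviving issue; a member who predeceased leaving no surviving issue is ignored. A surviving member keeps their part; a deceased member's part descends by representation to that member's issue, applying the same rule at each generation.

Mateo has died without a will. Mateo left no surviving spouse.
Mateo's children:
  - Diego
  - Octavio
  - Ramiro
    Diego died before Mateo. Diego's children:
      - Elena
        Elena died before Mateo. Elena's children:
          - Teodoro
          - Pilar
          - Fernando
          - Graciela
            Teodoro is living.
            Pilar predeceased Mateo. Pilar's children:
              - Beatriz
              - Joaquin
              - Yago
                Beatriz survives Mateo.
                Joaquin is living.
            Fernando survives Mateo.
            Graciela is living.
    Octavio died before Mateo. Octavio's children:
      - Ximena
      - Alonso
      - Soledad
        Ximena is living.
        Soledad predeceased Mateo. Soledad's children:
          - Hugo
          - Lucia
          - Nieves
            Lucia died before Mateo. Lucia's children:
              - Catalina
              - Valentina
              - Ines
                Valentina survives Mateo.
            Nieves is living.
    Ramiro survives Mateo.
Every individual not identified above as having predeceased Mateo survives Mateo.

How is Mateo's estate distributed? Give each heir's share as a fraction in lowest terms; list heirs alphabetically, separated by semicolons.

There is no surviving spouse, so the entire estate passes to Mateo's descendants per stirpes.
The estate is divided into 3 equal shares of 1/3 among Diego, Octavio, Ramiro.
Diego predeceased; the 1/3 allotted to Diego's branch passes to Diego's issue by representation.
Elena's line is the sole branch at this level, so the full 1/3 passes to Elena's issue by representation.
The 1/3 is divided into 4 equal shares of 1/12 among Teodoro, Pilar, Fernando, Graciela.
Teodoro is living and takes 1/12.
Pilar predeceased; the 1/12 allotted to Pilar's branch passes to Pilar's issue by representation.
The 1/12 is divided into 3 equal shares of 1/36 among Beatriz, Joaquin, Yago.
Beatriz is living and takes 1/36.
Joaquin is living and takes 1/36.
Yago is living and takes 1/36.
Fernando is living and takes 1/12.
Graciela is living and takes 1/12.
Octavio predeceased; the 1/3 allotted to Octavio's branch passes to Octavio's issue by representation.
The 1/3 is divided into 3 equal shares of 1/9 among Ximena, Alonso, Soledad.
Ximena is living and takes 1/9.
Alonso is living and takes 1/9.
Soledad predeceased; the 1/9 allotted to Soledad's branch passes to Soledad's issue by representation.
The 1/9 is divided into 3 equal shares of 1/27 among Hugo, Lucia, Nieves.
Hugo is living and takes 1/27.
Lucia predeceased; the 1/27 allotted to Lucia's branch passes to Lucia's issue by representation.
The 1/27 is divided into 3 equal shares of 1/81 among Catalina, Valentina, Ines.
Catalina is living and takes 1/81.
Valentina is living and takes 1/81.
Ines is living and takes 1/81.
Nieves is living and takes 1/27.
Ramiro is living and takes 1/3.

Alonso 1/9; Beatriz 1/36; Catalina 1/81; Fernando 1/12; Graciela 1/12; Hugo 1/27; Ines 1/81; Joaquin 1/36; Nieves 1/27; Ramiro 1/3; Teodoro 1/12; Valentina 1/81; Ximena 1/9; Yago 1/36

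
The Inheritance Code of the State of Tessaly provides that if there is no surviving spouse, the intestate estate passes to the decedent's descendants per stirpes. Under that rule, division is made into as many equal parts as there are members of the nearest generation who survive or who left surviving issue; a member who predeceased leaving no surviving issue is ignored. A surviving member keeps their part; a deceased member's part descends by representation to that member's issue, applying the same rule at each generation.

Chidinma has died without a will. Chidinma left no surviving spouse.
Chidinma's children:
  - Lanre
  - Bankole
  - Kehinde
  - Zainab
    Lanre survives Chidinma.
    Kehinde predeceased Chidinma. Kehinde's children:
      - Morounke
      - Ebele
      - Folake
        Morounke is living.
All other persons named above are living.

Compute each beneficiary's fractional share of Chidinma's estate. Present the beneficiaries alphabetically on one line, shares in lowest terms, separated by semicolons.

Bankole 1/4; Ebele 1/12; Folake 1/12; Lanre 1/4; Morounke 1/12; Zainab 1/4

There is no surviving spouse, so the entire estate passes to Chidinma's descendants per stirpes.
The estate is divided into 4 equal shares of 1/4 among Lanre, Bankole, Kehinde, Zainab.
Lanre is living and takes 1/4.
Bankole is living and takes 1/4.
Kehinde predeceased; the 1/4 allotted to Kehinde's branch passes to Kehinde's issue by representation.
The 1/4 is divided into 3 equal shares of 1/12 among Morounke, Ebele, Folake.
Morounke is living and takes 1/12.
Ebele is living and takes 1/12.
Folake is living and takes 1/12.
Zainab is living and takes 1/4.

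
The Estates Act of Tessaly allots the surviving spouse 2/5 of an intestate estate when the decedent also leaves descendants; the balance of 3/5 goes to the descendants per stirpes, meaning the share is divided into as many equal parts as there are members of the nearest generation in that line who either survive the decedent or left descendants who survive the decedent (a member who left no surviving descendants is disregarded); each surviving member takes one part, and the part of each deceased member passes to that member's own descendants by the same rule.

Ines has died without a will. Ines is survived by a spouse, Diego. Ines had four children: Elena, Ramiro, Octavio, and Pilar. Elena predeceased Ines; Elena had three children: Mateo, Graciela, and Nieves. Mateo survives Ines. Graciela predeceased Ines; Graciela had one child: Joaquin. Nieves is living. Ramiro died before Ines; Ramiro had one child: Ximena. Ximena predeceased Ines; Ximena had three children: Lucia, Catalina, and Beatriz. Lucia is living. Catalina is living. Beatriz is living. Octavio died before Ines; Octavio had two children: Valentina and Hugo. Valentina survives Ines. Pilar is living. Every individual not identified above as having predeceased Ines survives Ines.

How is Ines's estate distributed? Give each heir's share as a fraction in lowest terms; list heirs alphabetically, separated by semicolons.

Diego, as surviving spouse, takes 2/5.
The remaining 3/5 passes to Ines's descendants per stirpes.
The 3/5 is divided into 4 equal shares of 3/20 among Elena, Ramiro, Octavio, Pilar.
Elena predeceased; the 3/20 allotted to Elena's branch passes to Elena's issue by representation.
The 3/20 is divided into 3 equal shares of 1/20 among Mateo, Graciela, Nieves.
Mateo is living and takes 1/20.
Graciela predeceased; the 1/20 allotted to Graciela's branch passes to Graciela's issue by representation.
Joaquin is the sole taker at this level and receives the full 1/20.
Nieves is living and takes 1/20.
Ramiro predeceased; the 3/20 allotted to Ramiro's branch passes to Ramiro's issue by representation.
Ximena's line is the sole branch at this level, so the full 3/20 passes to Ximena's issue by representation.
The 3/20 is divided into 3 equal shares of 1/20 among Lucia, Catalina, Beatriz.
Lucia is living and takes 1/20.
Catalina is living and takes 1/20.
Beatriz is living and takes 1/20.
Octavio predeceased; the 3/20 allotted to Octavio's branch passes to Octavio's issue by representation.
The 3/20 is divided into 2 equal shares of 3/40 among Valentina, Hugo.
Valentina is living and takes 3/40.
Hugo is living and takes 3/40.
Pilar is living and takes 3/20.

Beatriz 1/20; Catalina 1/20; Diego 2/5; Hugo 3/40; Joaquin 1/20; Lucia 1/20; Mateo 1/20; Nieves 1/20; Pilar 3/20; Valentina 3/40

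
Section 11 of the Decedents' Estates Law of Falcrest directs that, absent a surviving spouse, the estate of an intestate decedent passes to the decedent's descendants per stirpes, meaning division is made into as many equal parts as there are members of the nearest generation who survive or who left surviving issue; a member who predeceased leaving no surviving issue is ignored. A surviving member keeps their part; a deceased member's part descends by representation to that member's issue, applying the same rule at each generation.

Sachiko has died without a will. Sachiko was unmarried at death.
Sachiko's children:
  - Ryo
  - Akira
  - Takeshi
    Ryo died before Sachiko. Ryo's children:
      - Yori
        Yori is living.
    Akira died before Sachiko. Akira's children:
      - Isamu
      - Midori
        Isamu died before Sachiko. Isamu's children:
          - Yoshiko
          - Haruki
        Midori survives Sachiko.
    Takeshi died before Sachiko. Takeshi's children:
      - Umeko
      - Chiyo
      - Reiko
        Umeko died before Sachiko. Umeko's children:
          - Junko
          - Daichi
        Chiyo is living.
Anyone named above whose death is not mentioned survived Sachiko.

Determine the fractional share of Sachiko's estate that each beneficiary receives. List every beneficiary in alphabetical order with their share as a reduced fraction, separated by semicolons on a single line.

There is no surviving spouse, so the entire estate passes to Sachiko's descendants per stirpes.
The estate is divided into 3 equal shares of 1/3 among Ryo, Akira, Takeshi.
Ryo predeceased; the 1/3 allotted to Ryo's branch passes to Ryo's issue by representation.
Yori is the sole taker at this level and receives the full 1/3.
Akira predeceased; the 1/3 allotted to Akira's branch passes to Akira's issue by representation.
The 1/3 is divided into 2 equal shares of 1/6 among Isamu, Midori.
Isamu predeceased; the 1/6 allotted to Isamu's branch passes to Isamu's issue by representation.
The 1/6 is divided into 2 equal shares of 1/12 among Yoshiko, Haruki.
Yoshiko is living and takes 1/12.
Haruki is living and takes 1/12.
Midori is living and takes 1/6.
Takeshi predeceased; the 1/3 allotted to Takeshi's branch passes to Takeshi's issue by representation.
The 1/3 is divided into 3 equal shares of 1/9 among Umeko, Chiyo, Reiko.
Umeko predeceased; the 1/9 allotted to Umeko's branch passes to Umeko's issue by representation.
The 1/9 is divided into 2 equal shares of 1/18 among Junko, Daichi.
Junko is living and takes 1/18.
Daichi is living and takes 1/18.
Chiyo is living and takes 1/9.
Reiko is living and takes 1/9.

Chiyo 1/9; Daichi 1/18; Haruki 1/12; Junko 1/18; Midori 1/6; Reiko 1/9; Yori 1/3; Yoshiko 1/12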